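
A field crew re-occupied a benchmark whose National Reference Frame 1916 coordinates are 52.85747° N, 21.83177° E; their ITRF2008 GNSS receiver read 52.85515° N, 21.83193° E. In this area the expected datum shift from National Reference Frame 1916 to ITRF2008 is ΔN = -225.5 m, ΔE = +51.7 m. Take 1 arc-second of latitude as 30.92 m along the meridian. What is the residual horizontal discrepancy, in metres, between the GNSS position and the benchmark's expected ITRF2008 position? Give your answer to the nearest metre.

52 m

Observed coordinate differences: Δφ = -0.00232°, Δλ = +0.00016°.
Converting to metres (1° lat = 111312 m, cos φ = 0.603800): observed ΔN = -258.2 m, observed ΔE = 10.8 m.
Subtracting the expected shift leaves a residual of -258.2 − (-225.5) = -32.7 m north and 10.8 − (51.7) = -40.9 m east.
Residual distance = √((-32.7)² + (-40.9)²) = 52.4 m.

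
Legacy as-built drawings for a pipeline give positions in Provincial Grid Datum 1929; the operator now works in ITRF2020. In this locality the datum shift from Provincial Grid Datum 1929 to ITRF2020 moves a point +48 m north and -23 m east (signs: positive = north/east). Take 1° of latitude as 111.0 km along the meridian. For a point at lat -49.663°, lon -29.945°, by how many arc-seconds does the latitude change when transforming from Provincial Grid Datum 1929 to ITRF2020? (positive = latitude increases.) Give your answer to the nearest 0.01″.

1° of latitude = 111.0 km, so Δφ = 48.0 / 111000 = 0.0004324° = 1.557″.

Δφ = 1.56″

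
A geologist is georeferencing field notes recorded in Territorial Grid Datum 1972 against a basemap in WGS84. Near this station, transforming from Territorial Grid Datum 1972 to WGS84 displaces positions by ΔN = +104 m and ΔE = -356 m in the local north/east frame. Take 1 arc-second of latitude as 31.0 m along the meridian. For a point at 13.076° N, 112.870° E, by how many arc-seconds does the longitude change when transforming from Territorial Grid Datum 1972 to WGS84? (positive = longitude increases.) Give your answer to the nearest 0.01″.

At latitude 13.076°, cos φ = 0.974071.
1″ of longitude at this latitude = 31.00 × cos φ = 30.1962 m, so Δλ = -356.0 / 30.1962 = -11.790″.

Δλ = -11.79″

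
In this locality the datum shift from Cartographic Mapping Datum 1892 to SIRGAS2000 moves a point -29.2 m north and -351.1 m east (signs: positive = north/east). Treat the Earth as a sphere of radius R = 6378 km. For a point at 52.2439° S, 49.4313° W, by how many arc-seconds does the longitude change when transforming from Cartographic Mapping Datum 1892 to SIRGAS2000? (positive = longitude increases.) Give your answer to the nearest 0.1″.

Δλ = -18.5″

At latitude -52.2439°, cos φ = 0.612301.
One radian of longitude at latitude φ spans R cos φ, so Δλ = ΔE / (R cos φ) = -351.1 / (6378000 × 0.612301) = -8.9904e-05 rad = -18.544″.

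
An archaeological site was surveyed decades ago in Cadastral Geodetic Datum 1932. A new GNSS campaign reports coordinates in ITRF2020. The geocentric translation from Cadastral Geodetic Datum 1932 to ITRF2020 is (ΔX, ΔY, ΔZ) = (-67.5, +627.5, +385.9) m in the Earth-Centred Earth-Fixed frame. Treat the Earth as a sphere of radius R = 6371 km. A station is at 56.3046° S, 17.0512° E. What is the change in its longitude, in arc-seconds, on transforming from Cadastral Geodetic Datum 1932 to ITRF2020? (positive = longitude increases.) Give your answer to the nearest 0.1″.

Δλ = 36.2″

sin φ = -0.831999, cos φ = 0.554778, sin λ = 0.293226, cos λ = 0.956043.
East component: ΔE = −sin λ·ΔX + cos λ·ΔY = −(0.293226)(-67.5) + (0.956043)(627.5) = 619.71 m.
1° of latitude spans πR/180 = 111195 m; at latitude φ, 1° of longitude spans that × cos φ = 61688.5 m, so Δλ = 619.71 / 61688.5 × 3600 = 36.165″.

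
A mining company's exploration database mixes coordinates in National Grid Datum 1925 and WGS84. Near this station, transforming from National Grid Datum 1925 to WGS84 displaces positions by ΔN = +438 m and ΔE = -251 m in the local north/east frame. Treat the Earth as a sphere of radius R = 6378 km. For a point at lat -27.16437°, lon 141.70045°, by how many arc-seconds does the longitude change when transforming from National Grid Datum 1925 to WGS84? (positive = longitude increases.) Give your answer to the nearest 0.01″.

Δλ = -9.12″

At latitude -27.16437°, cos φ = 0.889700.
One radian of longitude at latitude φ spans R cos φ, so Δλ = ΔE / (R cos φ) = -251.0 / (6378000 × 0.889700) = -4.4233e-05 rad = -9.124″.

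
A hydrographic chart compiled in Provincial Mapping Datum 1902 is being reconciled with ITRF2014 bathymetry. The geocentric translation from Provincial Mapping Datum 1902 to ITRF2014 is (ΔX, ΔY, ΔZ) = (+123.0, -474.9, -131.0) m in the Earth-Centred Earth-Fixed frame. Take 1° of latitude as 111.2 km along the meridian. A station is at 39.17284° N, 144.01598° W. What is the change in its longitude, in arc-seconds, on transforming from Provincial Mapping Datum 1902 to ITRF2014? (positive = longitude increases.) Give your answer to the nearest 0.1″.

Δλ = 19.1″

sin φ = 0.631662, cos φ = 0.775244, sin λ = -0.587560, cos λ = -0.809181.
East component: ΔE = −sin λ·ΔX + cos λ·ΔY = −(-0.587560)(123.0) + (-0.809181)(-474.9) = 456.55 m.
1° of latitude spans 111200 m; at latitude φ, 1° of longitude spans that × cos φ = 86207.1 m, so Δλ = 456.55 / 86207.1 × 3600 = 19.065″.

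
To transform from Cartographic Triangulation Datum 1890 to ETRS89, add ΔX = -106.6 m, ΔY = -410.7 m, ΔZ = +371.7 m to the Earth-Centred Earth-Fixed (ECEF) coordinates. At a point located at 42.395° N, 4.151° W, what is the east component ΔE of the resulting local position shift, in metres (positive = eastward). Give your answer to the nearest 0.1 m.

ΔE = -417.3 m

The local east axis at (φ, λ) is (−sin λ, cos λ, 0), so ΔE = −sin(-4.151°)·(-106.6) + cos(-4.151°)·(-410.7) = -417.34 m.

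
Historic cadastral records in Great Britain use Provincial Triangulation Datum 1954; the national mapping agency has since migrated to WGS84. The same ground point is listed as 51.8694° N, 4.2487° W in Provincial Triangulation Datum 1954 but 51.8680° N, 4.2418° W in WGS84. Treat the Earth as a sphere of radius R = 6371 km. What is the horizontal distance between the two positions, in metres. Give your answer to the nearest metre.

Δφ = 51.8680° − 51.8694° = -0.0014°; Δλ = -4.2418° − -4.2487° = +0.0069°.
1° along a meridian = πR/180 = 111195 m.
ΔN = Δφ × 111195 = -155.7 m; ΔE = Δλ × 111195 × cos(51.8694°) = +0.0069 × 111195 × 0.617456 = 473.7 m.
Distance = √(ΔE² + ΔN²) = √(473.7² + (-155.7)²) = 498.7 m.

499 m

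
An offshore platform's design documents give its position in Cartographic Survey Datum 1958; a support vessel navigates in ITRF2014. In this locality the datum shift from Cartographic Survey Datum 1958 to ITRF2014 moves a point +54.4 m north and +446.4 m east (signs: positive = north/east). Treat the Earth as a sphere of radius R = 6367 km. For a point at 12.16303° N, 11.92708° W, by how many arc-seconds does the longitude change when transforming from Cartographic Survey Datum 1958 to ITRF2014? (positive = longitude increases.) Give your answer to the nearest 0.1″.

Δλ = 14.8″

At latitude 12.16303°, cos φ = 0.977552.
One radian of longitude at latitude φ spans R cos φ, so Δλ = ΔE / (R cos φ) = 446.4 / (6367000 × 0.977552) = 7.1722e-05 rad = 14.794″.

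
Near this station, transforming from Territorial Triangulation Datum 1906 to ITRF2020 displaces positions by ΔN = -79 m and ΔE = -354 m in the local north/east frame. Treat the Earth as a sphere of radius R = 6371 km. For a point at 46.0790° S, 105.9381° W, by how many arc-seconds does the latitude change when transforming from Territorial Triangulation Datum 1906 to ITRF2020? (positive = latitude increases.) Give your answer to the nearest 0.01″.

On a sphere of radius R, 1 rad of latitude = R, so Δφ = ΔN / R = -79.0 / 6371000 = -1.2400e-05 rad = -2.558″.

Δφ = -2.56″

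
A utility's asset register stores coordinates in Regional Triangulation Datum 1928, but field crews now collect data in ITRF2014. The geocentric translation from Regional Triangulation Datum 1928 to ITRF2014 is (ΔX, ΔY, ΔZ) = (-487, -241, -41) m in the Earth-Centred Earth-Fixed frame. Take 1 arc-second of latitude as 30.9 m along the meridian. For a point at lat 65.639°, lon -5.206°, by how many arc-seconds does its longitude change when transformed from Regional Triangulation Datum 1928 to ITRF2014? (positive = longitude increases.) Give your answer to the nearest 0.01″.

Δλ = -22.30″

sin φ = 0.910965, cos φ = 0.412484, sin λ = -0.090737, cos λ = 0.995875.
East component: ΔE = −sin λ·ΔX + cos λ·ΔY = −(-0.090737)(-487) + (0.995875)(-241) = -284.19 m.
1° of latitude spans 3600 × 30.90 = 111240 m; at latitude φ, 1° of longitude spans that × cos φ = 45884.8 m, so Δλ = -284.19 / 45884.8 × 3600 = -22.297″.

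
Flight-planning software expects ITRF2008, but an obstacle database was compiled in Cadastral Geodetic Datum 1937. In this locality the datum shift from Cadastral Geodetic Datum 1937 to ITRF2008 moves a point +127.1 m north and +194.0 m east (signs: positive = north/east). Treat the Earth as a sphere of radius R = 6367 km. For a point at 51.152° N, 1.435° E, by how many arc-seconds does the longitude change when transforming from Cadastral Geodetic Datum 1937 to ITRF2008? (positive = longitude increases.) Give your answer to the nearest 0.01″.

Δλ = 10.02″

At latitude 51.152°, cos φ = 0.627256.
One radian of longitude at latitude φ spans R cos φ, so Δλ = ΔE / (R cos φ) = 194.0 / (6367000 × 0.627256) = 4.8576e-05 rad = 10.020″.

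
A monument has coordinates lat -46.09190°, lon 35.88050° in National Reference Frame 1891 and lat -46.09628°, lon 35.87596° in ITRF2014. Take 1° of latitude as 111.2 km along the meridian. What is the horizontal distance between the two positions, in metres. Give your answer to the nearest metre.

600 m

Δφ = -46.09628° − -46.09190° = -0.00438°; Δλ = 35.87596° − 35.88050° = -0.00454°.
ΔN = Δφ × 111200 = -487.1 m; ΔE = Δλ × 111200 × cos(-46.09190°) = -0.00454 × 111200 × 0.693504 = -350.1 m.
Distance = √(ΔE² + ΔN²) = √((-350.1)² + (-487.1)²) = 599.8 m.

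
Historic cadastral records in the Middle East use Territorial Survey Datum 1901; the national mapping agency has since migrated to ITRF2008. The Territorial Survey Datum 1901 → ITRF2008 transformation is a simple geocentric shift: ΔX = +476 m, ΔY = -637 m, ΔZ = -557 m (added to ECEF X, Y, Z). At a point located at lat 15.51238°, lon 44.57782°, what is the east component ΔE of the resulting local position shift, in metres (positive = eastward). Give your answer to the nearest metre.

ΔE = -788 m

At φ = 15.51238°, λ = 44.57782°: sin φ = 0.267447, cos φ = 0.963573, sin λ = 0.701877, cos λ = 0.712298.
ΔE = −sin λ·ΔX + cos λ·ΔY = −(0.701877)·(476) + (0.712298)·(-637) = -787.83 m.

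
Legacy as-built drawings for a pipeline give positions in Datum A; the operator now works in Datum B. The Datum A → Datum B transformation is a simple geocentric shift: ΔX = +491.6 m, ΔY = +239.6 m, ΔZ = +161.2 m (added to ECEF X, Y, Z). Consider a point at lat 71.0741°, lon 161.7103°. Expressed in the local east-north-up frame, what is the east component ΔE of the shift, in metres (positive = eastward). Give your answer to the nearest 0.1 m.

ΔE = -381.8 m

At φ = 71.0741°, λ = 161.7103°: sin φ = 0.945939, cos φ = 0.324345, sin λ = 0.313822, cos λ = -0.949482.
ΔE = −sin λ·ΔX + cos λ·ΔY = −(0.313822)·(491.6) + (-0.949482)·(239.6) = -381.77 m.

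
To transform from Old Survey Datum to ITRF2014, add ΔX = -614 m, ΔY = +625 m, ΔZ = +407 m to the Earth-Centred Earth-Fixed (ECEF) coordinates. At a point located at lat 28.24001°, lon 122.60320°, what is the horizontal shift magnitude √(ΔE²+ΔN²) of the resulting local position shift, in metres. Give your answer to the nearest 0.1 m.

At φ = 28.24001°, λ = 122.60320°: sin φ = 0.473166, cos φ = 0.880973, sin λ = 0.842422, cos λ = -0.538818.
ΔE = −sin λ·ΔX + cos λ·ΔY = −(0.842422)·(-614) + (-0.538818)·(625) = 180.49 m.
ΔN = −sin φ cos λ·ΔX − sin φ sin λ·ΔY + cos φ·ΔZ = −(0.473166)(-0.538818)(-614) − (0.473166)(0.842422)(625) + (0.880973)(407) = -47.11 m.
Horizontal magnitude = √(ΔE² + ΔN²) = √(180.49² + (-47.11)²) = 186.53 m.

186.5 m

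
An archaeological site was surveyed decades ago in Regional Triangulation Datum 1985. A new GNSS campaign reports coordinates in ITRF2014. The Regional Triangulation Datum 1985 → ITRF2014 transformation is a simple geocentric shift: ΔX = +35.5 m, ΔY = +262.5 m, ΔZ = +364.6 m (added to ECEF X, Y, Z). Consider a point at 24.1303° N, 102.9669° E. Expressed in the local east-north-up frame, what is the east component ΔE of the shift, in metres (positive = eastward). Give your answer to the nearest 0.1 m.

ΔE = -93.5 m

At φ = 24.1303°, λ = 102.9669°: sin φ = 0.408813, cos φ = 0.912618, sin λ = 0.974500, cos λ = -0.224388.
ΔE = −sin λ·ΔX + cos λ·ΔY = −(0.974500)·(35.5) + (-0.224388)·(262.5) = -93.50 m.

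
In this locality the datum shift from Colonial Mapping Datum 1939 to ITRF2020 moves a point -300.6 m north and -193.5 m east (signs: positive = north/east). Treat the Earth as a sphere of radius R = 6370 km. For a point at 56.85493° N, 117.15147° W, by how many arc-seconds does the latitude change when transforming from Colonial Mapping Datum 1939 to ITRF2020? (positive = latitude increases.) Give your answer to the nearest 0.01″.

On a sphere of radius R, 1 rad of latitude = R, so Δφ = ΔN / R = -300.6 / 6370000 = -4.7190e-05 rad = -9.734″.

Δφ = -9.73″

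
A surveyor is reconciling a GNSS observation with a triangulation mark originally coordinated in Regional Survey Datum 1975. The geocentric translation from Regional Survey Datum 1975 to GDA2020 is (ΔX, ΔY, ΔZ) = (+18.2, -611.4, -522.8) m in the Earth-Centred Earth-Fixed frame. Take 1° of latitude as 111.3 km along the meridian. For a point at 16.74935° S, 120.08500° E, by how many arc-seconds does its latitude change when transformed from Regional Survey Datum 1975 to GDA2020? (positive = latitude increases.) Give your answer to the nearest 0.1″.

sin φ = -0.288185, cos φ = 0.957575, sin λ = 0.865283, cos λ = -0.501284.
North component: ΔN = −sin φ cos λ·ΔX − sin φ sin λ·ΔY + cos φ·ΔZ = −(-0.288185)(-0.501284)(18.2) − (-0.288185)(0.865283)(-611.4) + (0.957575)(-522.8) = -655.71 m.
1° of latitude spans 111300 m, so Δφ = -655.71 / 111300 × 3600 = -21.209″.

Δφ = -21.2″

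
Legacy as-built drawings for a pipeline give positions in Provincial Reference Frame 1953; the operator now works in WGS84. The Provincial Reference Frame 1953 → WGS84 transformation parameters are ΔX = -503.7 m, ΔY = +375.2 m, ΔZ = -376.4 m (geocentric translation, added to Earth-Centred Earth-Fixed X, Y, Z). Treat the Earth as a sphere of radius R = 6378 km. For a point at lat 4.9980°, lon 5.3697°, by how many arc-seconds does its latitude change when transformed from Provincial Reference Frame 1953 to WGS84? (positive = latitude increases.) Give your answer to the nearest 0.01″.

Δφ = -10.81″

sin φ = 0.087121, cos φ = 0.996198, sin λ = 0.093582, cos λ = 0.995612.
North component: ΔN = −sin φ cos λ·ΔX − sin φ sin λ·ΔY + cos φ·ΔZ = −(0.087121)(0.995612)(-503.7) − (0.087121)(0.093582)(375.2) + (0.996198)(-376.4) = -334.34 m.
1° of latitude spans πR/180 = 111317 m, so Δφ = -334.34 / 111317 × 3600 = -10.812″.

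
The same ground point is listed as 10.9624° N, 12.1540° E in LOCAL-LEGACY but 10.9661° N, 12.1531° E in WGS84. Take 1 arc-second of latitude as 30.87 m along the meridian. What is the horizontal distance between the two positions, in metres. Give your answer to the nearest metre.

Δφ = 10.9661° − 10.9624° = +0.0037°; Δλ = 12.1531° − 12.1540° = -0.0009°.
1° of latitude = 3600 × 30.87 = 111132 m.
ΔN = Δφ × 111132 = 411.2 m; ΔE = Δλ × 111132 × cos(10.9624°) = -0.0009 × 111132 × 0.981752 = -98.2 m.
Distance = √(ΔE² + ΔN²) = √((-98.2)² + 411.2²) = 422.8 m.

423 m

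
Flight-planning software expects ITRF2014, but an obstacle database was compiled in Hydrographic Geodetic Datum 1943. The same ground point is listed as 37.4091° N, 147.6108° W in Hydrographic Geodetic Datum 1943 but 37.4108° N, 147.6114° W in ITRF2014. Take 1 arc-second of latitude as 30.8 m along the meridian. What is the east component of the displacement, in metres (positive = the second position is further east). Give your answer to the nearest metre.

ΔE = -53 m

Δφ = 37.4108° − 37.4091° = +0.0017°; Δλ = -147.6114° − -147.6108° = -0.0006°.
1° of latitude = 3600 × 30.80 = 110880 m.
ΔN = Δφ × 110880 = 188.5 m; ΔE = Δλ × 110880 × cos(37.4091°) = -0.0006 × 110880 × 0.794318 = -52.8 m.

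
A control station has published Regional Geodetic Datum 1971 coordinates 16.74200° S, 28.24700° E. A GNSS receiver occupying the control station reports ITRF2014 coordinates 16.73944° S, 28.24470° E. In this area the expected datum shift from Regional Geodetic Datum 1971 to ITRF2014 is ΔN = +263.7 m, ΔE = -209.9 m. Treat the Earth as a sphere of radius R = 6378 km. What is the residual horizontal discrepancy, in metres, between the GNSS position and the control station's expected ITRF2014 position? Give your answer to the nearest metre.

41 m

Observed coordinate differences: Δφ = +0.00256°, Δλ = -0.00230°.
Converting to metres (1° lat = 111317 m, cos φ = 0.957612): observed ΔN = 285.0 m, observed ΔE = -245.2 m.
Subtracting the expected shift leaves a residual of 285.0 − (263.7) = 21.3 m north and -245.2 − (-209.9) = -35.3 m east.
Residual distance = √(21.3² + (-35.3)²) = 41.2 m.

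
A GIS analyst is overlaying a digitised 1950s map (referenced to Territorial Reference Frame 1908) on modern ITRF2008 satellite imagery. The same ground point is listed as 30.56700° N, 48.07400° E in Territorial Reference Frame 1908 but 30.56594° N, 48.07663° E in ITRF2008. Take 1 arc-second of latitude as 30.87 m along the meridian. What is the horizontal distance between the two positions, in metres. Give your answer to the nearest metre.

278 m

Δφ = 30.56594° − 30.56700° = -0.00106°; Δλ = 48.07663° − 48.07400° = +0.00263°.
1° of latitude = 3600 × 30.87 = 111132 m.
ΔN = Δφ × 111132 = -117.8 m; ΔE = Δλ × 111132 × cos(30.56700°) = +0.00263 × 111132 × 0.861035 = 251.7 m.
Distance = √(ΔE² + ΔN²) = √(251.7² + (-117.8)²) = 277.9 m.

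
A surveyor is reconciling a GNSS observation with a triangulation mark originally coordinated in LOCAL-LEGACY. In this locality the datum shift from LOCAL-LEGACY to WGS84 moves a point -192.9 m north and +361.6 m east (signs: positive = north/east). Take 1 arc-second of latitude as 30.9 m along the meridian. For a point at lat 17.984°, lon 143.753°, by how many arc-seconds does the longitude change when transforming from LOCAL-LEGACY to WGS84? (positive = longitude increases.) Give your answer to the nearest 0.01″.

Δλ = 12.30″

At latitude 17.984°, cos φ = 0.951143.
1″ of longitude at this latitude = 30.90 × cos φ = 29.3903 m, so Δλ = 361.6 / 29.3903 = 12.303″.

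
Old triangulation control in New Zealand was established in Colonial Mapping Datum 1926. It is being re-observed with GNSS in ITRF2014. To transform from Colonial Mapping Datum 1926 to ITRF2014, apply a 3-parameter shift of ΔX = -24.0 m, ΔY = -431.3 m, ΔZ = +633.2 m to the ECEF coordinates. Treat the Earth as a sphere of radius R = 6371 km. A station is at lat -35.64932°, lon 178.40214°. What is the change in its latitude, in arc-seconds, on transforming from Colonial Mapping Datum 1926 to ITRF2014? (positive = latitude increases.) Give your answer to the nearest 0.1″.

Δφ = 16.9″

sin φ = -0.582823, cos φ = 0.812599, sin λ = 0.027884, cos λ = -0.999611.
North component: ΔN = −sin φ cos λ·ΔX − sin φ sin λ·ΔY + cos φ·ΔZ = −(-0.582823)(-0.999611)(-24.0) − (-0.582823)(0.027884)(-431.3) + (0.812599)(633.2) = 521.51 m.
1° of latitude spans πR/180 = 111195 m, so Δφ = 521.51 / 111195 × 3600 = 16.884″.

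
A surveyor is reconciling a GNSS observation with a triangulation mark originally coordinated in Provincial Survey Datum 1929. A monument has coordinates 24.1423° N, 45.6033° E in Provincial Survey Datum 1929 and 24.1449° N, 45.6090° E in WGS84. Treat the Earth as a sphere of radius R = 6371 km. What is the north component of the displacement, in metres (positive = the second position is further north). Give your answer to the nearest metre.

ΔN = 289 m

Δφ = 24.1449° − 24.1423° = +0.0026°; Δλ = 45.6090° − 45.6033° = +0.0057°.
1° along a meridian = πR/180 = 111195 m.
ΔN = Δφ × 111195 = 289.1 m; ΔE = Δλ × 111195 × cos(24.1423°) = +0.0057 × 111195 × 0.912532 = 578.4 m.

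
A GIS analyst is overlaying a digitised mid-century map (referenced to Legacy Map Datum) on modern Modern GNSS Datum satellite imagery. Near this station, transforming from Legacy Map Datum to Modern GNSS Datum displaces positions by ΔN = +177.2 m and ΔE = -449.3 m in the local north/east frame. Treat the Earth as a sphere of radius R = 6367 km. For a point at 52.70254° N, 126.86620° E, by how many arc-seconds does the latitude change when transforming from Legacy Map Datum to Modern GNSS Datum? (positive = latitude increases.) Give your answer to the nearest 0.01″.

Δφ = 5.74″

On a sphere of radius R, 1 rad of latitude = R, so Δφ = ΔN / R = 177.2 / 6367000 = 2.7831e-05 rad = 5.741″.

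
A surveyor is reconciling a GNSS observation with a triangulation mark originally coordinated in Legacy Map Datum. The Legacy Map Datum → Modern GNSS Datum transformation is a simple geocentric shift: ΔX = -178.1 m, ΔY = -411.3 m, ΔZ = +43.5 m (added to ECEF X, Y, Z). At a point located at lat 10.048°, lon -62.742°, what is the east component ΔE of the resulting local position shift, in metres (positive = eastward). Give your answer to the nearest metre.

At φ = 10.048°, λ = -62.742°: sin φ = 0.174473, cos φ = 0.984662, sin λ = -0.888953, cos λ = 0.457998.
ΔE = −sin λ·ΔX + cos λ·ΔY = −(-0.888953)·(-178.1) + (0.457998)·(-411.3) = -346.70 m.

ΔE = -347 m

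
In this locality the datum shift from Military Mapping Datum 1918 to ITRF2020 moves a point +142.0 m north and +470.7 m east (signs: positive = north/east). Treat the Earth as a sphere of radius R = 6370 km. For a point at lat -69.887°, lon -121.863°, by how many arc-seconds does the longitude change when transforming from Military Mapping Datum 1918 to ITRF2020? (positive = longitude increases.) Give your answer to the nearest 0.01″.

At latitude -69.887°, cos φ = 0.343873.
One radian of longitude at latitude φ spans R cos φ, so Δλ = ΔE / (R cos φ) = 470.7 / (6370000 × 0.343873) = 2.1489e-04 rad = 44.323″.

Δλ = 44.32″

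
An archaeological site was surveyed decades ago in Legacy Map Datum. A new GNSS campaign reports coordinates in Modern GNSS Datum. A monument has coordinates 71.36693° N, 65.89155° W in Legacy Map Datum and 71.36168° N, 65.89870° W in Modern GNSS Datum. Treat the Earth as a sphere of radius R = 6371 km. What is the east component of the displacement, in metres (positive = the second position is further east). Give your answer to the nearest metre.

ΔE = -254 m

Δφ = 71.36168° − 71.36693° = -0.00525°; Δλ = -65.89870° − -65.89155° = -0.00715°.
1° along a meridian = πR/180 = 111195 m.
ΔN = Δφ × 111195 = -583.8 m; ΔE = Δλ × 111195 × cos(71.36693°) = -0.00715 × 111195 × 0.319506 = -254.0 m.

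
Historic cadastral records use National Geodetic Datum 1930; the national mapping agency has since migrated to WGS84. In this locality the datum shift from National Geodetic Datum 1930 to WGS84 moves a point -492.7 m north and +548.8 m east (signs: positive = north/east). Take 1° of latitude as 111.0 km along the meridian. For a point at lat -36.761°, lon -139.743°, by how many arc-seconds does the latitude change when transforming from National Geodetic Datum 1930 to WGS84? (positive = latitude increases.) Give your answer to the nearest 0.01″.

1° of latitude = 111.0 km, so Δφ = -492.7 / 111000 = -0.0044387° = -15.979″.

Δφ = -15.98″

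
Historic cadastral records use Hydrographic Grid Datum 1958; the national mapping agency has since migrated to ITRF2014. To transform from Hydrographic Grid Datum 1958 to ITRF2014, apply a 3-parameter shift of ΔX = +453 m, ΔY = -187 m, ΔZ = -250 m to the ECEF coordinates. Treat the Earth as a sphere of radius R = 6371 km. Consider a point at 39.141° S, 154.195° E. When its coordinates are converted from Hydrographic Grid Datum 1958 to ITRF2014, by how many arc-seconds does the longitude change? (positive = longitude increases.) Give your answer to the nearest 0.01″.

sin φ = -0.631231, cos φ = 0.775595, sin λ = 0.435310, cos λ = -0.900281.
East component: ΔE = −sin λ·ΔX + cos λ·ΔY = −(0.435310)(453) + (-0.900281)(-187) = -28.84 m.
1° of latitude spans πR/180 = 111195 m; at latitude φ, 1° of longitude spans that × cos φ = 86242.2 m, so Δλ = -28.84 / 86242.2 × 3600 = -1.204″.

Δλ = -1.20″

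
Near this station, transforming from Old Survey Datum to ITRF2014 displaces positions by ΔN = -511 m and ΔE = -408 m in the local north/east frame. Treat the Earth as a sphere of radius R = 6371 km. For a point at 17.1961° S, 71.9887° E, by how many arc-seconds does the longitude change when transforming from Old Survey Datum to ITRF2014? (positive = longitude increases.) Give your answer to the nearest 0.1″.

At latitude -17.1961°, cos φ = 0.955298.
One radian of longitude at latitude φ spans R cos φ, so Δλ = ΔE / (R cos φ) = -408.0 / (6371000 × 0.955298) = -6.7037e-05 rad = -13.827″.

Δλ = -13.8″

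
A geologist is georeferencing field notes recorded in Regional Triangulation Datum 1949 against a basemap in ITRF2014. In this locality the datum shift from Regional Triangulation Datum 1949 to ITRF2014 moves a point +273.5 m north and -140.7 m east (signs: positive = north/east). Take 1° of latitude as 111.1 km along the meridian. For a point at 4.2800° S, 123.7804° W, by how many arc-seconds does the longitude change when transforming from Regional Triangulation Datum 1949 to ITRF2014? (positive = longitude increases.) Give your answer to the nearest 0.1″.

Δλ = -4.6″

At latitude -4.2800°, cos φ = 0.997211.
1° of longitude at this latitude = 111.1 × cos φ = 110.79 km, so Δλ = -140.7 / 110790.2 = -0.0012700° = -4.572″.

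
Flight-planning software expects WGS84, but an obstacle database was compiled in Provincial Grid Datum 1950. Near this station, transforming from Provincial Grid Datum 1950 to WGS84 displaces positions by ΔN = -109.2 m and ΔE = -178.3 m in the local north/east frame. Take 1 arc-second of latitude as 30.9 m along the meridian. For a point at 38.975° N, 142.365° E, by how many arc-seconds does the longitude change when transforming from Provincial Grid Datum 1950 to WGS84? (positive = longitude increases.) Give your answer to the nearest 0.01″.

At latitude 38.975°, cos φ = 0.777420.
1″ of longitude at this latitude = 30.90 × cos φ = 24.0223 m, so Δλ = -178.3 / 24.0223 = -7.422″.

Δλ = -7.42″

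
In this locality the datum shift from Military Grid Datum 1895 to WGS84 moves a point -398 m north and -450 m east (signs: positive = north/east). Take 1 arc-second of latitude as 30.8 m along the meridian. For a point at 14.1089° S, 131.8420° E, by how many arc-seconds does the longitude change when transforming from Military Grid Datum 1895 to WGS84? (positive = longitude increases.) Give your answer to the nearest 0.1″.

Δλ = -15.1″

At latitude -14.1089°, cos φ = 0.969834.
1″ of longitude at this latitude = 30.80 × cos φ = 29.8709 m, so Δλ = -450.0 / 29.8709 = -15.065″.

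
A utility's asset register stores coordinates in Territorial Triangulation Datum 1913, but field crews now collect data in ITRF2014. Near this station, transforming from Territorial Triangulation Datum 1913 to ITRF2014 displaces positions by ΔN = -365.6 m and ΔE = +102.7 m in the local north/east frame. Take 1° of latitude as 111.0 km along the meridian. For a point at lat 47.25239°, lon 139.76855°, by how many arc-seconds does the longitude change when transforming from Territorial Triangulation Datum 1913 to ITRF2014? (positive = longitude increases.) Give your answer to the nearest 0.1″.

Δλ = 4.9″

At latitude 47.25239°, cos φ = 0.678770.
1° of longitude at this latitude = 111.0 × cos φ = 75.34 km, so Δλ = 102.7 / 75343.5 = 0.0013631° = 4.907″.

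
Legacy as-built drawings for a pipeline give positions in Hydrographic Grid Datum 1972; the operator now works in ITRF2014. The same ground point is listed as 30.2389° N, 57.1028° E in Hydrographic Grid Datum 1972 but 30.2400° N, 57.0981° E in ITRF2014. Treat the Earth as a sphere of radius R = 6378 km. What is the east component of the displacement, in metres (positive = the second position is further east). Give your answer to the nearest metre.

ΔE = -452 m

Δφ = 30.2400° − 30.2389° = +0.0011°; Δλ = 57.0981° − 57.1028° = -0.0047°.
1° along a meridian = πR/180 = 111317 m.
ΔN = Δφ × 111317 = 122.4 m; ΔE = Δλ × 111317 × cos(30.2389°) = -0.0047 × 111317 × 0.863933 = -452.0 m.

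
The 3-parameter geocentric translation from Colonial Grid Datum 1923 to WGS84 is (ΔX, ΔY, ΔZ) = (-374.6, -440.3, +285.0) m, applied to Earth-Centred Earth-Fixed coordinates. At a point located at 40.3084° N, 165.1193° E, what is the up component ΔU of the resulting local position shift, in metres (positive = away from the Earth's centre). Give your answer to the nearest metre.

At φ = 40.3084°, λ = 165.1193°: sin φ = 0.646902, cos φ = 0.762573, sin λ = 0.256807, cos λ = -0.966463.
ΔU = cos φ cos λ·ΔX + cos φ sin λ·ΔY + sin φ·ΔZ = (0.762573)(-0.966463)(-374.6) + (0.762573)(0.256807)(-440.3) + (0.646902)(285.0) = 374.22 m.

ΔU = 374 m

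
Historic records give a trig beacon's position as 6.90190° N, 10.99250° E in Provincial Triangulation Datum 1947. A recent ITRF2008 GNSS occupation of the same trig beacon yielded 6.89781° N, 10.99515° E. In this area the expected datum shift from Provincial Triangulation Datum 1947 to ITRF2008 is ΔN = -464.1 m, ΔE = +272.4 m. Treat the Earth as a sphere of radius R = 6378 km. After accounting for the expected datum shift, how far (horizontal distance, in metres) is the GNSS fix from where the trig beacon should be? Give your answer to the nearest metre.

Observed coordinate differences: Δφ = -0.00409°, Δλ = +0.00265°.
Converting to metres (1° lat = 111317 m, cos φ = 0.992753): observed ΔN = -455.3 m, observed ΔE = 292.9 m.
Subtracting the expected shift leaves a residual of -455.3 − (-464.1) = 8.8 m north and 292.9 − (272.4) = 20.5 m east.
Residual distance = √(8.8² + 20.5²) = 22.3 m.

22 m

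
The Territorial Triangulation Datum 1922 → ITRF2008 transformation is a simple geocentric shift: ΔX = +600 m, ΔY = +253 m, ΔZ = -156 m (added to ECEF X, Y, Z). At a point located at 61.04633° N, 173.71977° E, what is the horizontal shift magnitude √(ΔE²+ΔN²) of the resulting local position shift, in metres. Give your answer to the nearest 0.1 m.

At φ = 61.04633°, λ = 173.71977°: sin φ = 0.875011, cos φ = 0.484102, sin λ = 0.109391, cos λ = -0.993999.
ΔE = −sin λ·ΔX + cos λ·ΔY = −(0.109391)·(600) + (-0.993999)·(253) = -317.12 m.
ΔN = −sin φ cos λ·ΔX − sin φ sin λ·ΔY + cos φ·ΔZ = −(0.875011)(-0.993999)(600) − (0.875011)(0.109391)(253) + (0.484102)(-156) = 422.12 m.
Horizontal magnitude = √(ΔE² + ΔN²) = √((-317.12)² + 422.12²) = 527.97 m.

528.0 m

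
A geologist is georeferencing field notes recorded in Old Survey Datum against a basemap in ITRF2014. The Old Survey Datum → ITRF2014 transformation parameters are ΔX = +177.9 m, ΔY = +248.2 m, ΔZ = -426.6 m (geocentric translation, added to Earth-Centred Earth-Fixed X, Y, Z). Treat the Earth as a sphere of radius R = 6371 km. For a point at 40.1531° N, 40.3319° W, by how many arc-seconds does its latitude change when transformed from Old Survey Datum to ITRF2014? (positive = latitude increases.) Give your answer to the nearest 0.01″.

Δφ = -10.03″

sin φ = 0.644832, cos φ = 0.764324, sin λ = -0.647214, cos λ = 0.762308.
North component: ΔN = −sin φ cos λ·ΔX − sin φ sin λ·ΔY + cos φ·ΔZ = −(0.644832)(0.762308)(177.9) − (0.644832)(-0.647214)(248.2) + (0.764324)(-426.6) = -309.92 m.
1° of latitude spans πR/180 = 111195 m, so Δφ = -309.92 / 111195 × 3600 = -10.034″.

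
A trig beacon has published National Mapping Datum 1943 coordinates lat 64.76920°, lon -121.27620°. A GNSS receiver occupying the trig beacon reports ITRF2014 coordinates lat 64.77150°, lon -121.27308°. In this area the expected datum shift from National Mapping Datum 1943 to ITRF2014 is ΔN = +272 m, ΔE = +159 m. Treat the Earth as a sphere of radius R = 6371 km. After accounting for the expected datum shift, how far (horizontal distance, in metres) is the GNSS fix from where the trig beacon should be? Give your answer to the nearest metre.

Observed coordinate differences: Δφ = +0.00230°, Δλ = +0.00312°.
Converting to metres (1° lat = 111195 m, cos φ = 0.426266): observed ΔN = 255.7 m, observed ΔE = 147.9 m.
Subtracting the expected shift leaves a residual of 255.7 − (272) = -16.3 m north and 147.9 − (159) = -11.1 m east.
Residual distance = √((-16.3)² + (-11.1)²) = 19.7 m.

20 m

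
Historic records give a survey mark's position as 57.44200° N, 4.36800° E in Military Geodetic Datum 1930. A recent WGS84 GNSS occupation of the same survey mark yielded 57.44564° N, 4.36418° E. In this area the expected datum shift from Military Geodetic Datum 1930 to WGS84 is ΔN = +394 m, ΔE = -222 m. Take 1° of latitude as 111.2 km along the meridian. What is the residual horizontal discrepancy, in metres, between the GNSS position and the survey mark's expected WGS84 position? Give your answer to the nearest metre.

Observed coordinate differences: Δφ = +0.00364°, Δλ = -0.00382°.
Converting to metres (1° lat = 111200 m, cos φ = 0.538153): observed ΔN = 404.8 m, observed ΔE = -228.6 m.
Subtracting the expected shift leaves a residual of 404.8 − (394) = 10.8 m north and -228.6 − (-222) = -6.6 m east.
Residual distance = √(10.8² + (-6.6)²) = 12.6 m.

13 m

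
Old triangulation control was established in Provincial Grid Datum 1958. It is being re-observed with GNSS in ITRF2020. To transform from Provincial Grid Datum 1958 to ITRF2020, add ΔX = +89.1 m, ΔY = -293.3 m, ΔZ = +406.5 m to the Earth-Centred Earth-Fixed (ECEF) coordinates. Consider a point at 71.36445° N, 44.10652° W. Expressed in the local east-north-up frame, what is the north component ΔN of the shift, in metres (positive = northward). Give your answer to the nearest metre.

ΔN = -124 m

The local north axis is (−sin φ cos λ, −sin φ sin λ, cos φ), giving ΔN = -60.624 − 193.432 + 129.896 = -124.16 m.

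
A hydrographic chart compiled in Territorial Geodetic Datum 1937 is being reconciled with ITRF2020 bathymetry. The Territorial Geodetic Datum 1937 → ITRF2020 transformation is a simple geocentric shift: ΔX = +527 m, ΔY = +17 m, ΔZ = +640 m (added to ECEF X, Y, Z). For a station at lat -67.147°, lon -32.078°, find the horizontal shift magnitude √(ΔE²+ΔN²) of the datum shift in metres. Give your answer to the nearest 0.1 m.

715.1 m

At φ = -67.147°, λ = -32.078°: sin φ = -0.921504, cos φ = 0.388368, sin λ = -0.531073, cos λ = 0.847326.
ΔE = −sin λ·ΔX + cos λ·ΔY = −(-0.531073)·(527) + (0.847326)·(17) = 294.28 m.
ΔN = −sin φ cos λ·ΔX − sin φ sin λ·ΔY + cos φ·ΔZ = −(-0.921504)(0.847326)(527) − (-0.921504)(-0.531073)(17) + (0.388368)(640) = 651.73 m.
Horizontal magnitude = √(ΔE² + ΔN²) = √(294.28² + 651.73²) = 715.09 m.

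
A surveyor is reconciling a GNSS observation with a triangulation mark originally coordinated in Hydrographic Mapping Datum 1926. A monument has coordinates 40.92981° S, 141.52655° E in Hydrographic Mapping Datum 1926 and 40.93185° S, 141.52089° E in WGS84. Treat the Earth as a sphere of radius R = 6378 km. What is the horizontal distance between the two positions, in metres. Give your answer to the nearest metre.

Δφ = -40.93185° − -40.92981° = -0.00204°; Δλ = 141.52089° − 141.52655° = -0.00566°.
1° along a meridian = πR/180 = 111317 m.
ΔN = Δφ × 111317 = -227.1 m; ΔE = Δλ × 111317 × cos(-40.92981°) = -0.00566 × 111317 × 0.755513 = -476.0 m.
Distance = √(ΔE² + ΔN²) = √((-476.0)² + (-227.1)²) = 527.4 m.

527 m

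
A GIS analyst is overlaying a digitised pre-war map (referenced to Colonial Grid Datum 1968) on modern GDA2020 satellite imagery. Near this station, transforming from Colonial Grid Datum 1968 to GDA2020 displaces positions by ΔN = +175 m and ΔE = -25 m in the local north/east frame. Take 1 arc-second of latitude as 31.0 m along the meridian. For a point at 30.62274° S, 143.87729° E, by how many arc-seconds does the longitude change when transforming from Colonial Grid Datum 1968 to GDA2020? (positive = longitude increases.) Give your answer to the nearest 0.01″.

At latitude -30.62274°, cos φ = 0.860540.
1″ of longitude at this latitude = 31.00 × cos φ = 26.6767 m, so Δλ = -25.0 / 26.6767 = -0.937″.

Δλ = -0.94″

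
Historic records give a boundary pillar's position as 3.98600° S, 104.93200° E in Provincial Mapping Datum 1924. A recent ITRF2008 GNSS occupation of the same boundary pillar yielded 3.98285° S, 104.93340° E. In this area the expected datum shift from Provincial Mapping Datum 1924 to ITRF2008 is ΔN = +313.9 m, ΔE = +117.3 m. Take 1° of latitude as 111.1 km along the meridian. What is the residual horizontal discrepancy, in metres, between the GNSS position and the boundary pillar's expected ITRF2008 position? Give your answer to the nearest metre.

52 m

Observed coordinate differences: Δφ = +0.00315°, Δλ = +0.00140°.
Converting to metres (1° lat = 111100 m, cos φ = 0.997581): observed ΔN = 350.0 m, observed ΔE = 155.2 m.
Subtracting the expected shift leaves a residual of 350.0 − (313.9) = 36.1 m north and 155.2 − (117.3) = 37.9 m east.
Residual distance = √(36.1² + 37.9²) = 52.3 m.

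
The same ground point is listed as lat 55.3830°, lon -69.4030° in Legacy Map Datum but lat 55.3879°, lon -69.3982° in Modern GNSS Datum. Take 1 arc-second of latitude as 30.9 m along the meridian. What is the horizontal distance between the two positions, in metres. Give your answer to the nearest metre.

Δφ = 55.3879° − 55.3830° = +0.0049°; Δλ = -69.3982° − -69.4030° = +0.0048°.
1° of latitude = 3600 × 30.90 = 111240 m.
ΔN = Δφ × 111240 = 545.1 m; ΔE = Δλ × 111240 × cos(55.3830°) = +0.0048 × 111240 × 0.568088 = 303.3 m.
Distance = √(ΔE² + ΔN²) = √(303.3² + 545.1²) = 623.8 m.

624 m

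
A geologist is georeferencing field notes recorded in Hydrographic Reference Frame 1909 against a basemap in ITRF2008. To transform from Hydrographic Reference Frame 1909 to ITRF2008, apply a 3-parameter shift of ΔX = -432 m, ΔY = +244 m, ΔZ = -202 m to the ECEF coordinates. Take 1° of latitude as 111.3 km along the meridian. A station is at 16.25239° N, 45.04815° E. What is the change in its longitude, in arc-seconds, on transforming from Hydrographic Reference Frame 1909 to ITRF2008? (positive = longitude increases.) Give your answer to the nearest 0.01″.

Δλ = 16.11″

sin φ = 0.279869, cos φ = 0.960038, sin λ = 0.707701, cos λ = 0.706512.
East component: ΔE = −sin λ·ΔX + cos λ·ΔY = −(0.707701)(-432) + (0.706512)(244) = 478.12 m.
1° of latitude spans 111300 m; at latitude φ, 1° of longitude spans that × cos φ = 106852.2 m, so Δλ = 478.12 / 106852.2 × 3600 = 16.108″.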